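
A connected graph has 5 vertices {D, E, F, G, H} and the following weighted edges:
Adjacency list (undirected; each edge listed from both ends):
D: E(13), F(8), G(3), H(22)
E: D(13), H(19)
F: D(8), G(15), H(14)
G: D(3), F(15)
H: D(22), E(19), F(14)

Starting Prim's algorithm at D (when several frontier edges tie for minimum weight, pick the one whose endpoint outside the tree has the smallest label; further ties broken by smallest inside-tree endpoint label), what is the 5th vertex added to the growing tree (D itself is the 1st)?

H

Grow the tree from D using Prim:
Step 1: cheapest edge leaving the tree is D G (3); add G.
Step 2: cheapest edge leaving the tree is D F (8); add F.
Step 3: cheapest edge leaving the tree is D E (13); add E.
Step 4: cheapest edge leaving the tree is F H (14); add H.
Vertex order: D, G, F, E, H. The 5th vertex is H.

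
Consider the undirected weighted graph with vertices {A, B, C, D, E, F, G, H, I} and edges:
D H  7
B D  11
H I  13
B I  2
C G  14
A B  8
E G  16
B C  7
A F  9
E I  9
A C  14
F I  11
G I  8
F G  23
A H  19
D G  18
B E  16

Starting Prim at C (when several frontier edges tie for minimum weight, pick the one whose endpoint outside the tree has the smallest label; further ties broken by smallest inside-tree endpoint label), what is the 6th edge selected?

A-F

Prim, starting at C.
Step 1: cheapest edge leaving the tree is B C (7); add B.
Step 2: cheapest edge leaving the tree is B I (2); add I.
Step 3: cheapest edge leaving the tree is A B (8); add A.
Step 4: cheapest edge leaving the tree is G I (8); add G.
Step 5: cheapest edge leaving the tree is E I (9); add E.
Step 6: cheapest edge leaving the tree is A F (9); add F.
Step 7: cheapest edge leaving the tree is B D (11); add D.
Step 8: cheapest edge leaving the tree is D H (7); add H.
The 6th edge added is A F.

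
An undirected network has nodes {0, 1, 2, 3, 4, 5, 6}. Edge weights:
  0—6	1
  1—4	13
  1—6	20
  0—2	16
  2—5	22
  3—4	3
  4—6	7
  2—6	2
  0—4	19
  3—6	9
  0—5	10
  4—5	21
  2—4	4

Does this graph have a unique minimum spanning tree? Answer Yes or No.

Kruskal's algorithm — process edges by increasing weight (ties by edge label):
0—6 (1): add — endpoints in different components.
2—6 (2): add — endpoints in different components.
3—4 (3): add — endpoints in different components.
2—4 (4): add — endpoints in different components.
4—6 (7): skip — 4 and 6 already connected.
3—6 (9): skip — 3 and 6 already connected.
0—5 (10): add — endpoints in different components.
1—4 (13): add — endpoints in different components.
Every non-tree edge has weight strictly greater than the heaviest edge on the tree path between its endpoints, so the MST is unique.

Yes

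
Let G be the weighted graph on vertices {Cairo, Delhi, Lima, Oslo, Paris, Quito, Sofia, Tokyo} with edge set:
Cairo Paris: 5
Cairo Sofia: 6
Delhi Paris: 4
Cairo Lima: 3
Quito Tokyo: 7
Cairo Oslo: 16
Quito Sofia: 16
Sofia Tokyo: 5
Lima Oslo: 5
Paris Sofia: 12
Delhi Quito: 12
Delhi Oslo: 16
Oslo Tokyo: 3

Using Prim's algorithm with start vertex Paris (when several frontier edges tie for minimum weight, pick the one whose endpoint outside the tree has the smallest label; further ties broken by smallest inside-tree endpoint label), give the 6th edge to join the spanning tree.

Prim's algorithm from Paris:
Step 1: frontier [Delhi Paris 4, Cairo Paris 5, Paris Sofia 12] → take Delhi Paris (4); add Delhi.
Step 2: frontier [Delhi Quito 12, Delhi Oslo 16, Cairo Paris 5, Paris Sofia 12] → take Cairo Paris (5); add Cairo.
Step 3: frontier [Cairo Lima 3, Cairo Sofia 6, Cairo Oslo 16, Delhi Quito 12, Delhi Oslo 16, Paris Sofia 12] → take Cairo Lima (3); add Lima.
Step 4: frontier [Cairo Sofia 6, Cairo Oslo 16, Delhi Quito 12, Delhi Oslo 16, Lima Oslo 5, Paris Sofia 12] → take Lima Oslo (5); add Oslo.
Step 5: frontier [Cairo Sofia 6, Delhi Quito 12, Oslo Tokyo 3, Paris Sofia 12] → take Oslo Tokyo (3); add Tokyo.
Step 6: frontier [Cairo Sofia 6, Delhi Quito 12, Paris Sofia 12, Sofia Tokyo 5, Quito Tokyo 7] → take Sofia Tokyo (5); add Sofia.
Step 7: frontier [Delhi Quito 12, Quito Sofia 16, Quito Tokyo 7] → take Quito Tokyo (7); add Quito.
The 6th edge added is Sofia Tokyo.

Sofia-Tokyo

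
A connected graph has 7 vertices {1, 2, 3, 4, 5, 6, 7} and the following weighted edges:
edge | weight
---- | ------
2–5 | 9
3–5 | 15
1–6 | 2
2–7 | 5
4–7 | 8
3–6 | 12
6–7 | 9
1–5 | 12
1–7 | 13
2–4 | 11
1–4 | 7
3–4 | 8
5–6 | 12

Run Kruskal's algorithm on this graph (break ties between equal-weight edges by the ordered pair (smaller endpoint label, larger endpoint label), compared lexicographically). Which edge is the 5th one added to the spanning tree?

Sort edges by weight, then run Kruskal:
1–6 (2): add — endpoints in different components.
2–7 (5): add — endpoints in different components.
1–4 (7): add — endpoints in different components.
3–4 (8): add — endpoints in different components.
4–7 (8): add — endpoints in different components.
2–5 (9): add — endpoints in different components.
The 5th edge added is 4–7.

4-7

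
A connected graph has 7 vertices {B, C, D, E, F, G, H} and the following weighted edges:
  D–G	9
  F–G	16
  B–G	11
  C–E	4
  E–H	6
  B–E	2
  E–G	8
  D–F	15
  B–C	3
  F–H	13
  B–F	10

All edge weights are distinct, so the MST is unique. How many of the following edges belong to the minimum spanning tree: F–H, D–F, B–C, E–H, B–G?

Kruskal: consider edges lightest-first.
B–E (2): add — endpoints in different components.
B–C (3): add — endpoints in different components.
C–E (4): skip — C and E already connected.
E–H (6): add — endpoints in different components.
E–G (8): add — endpoints in different components.
D–G (9): add — endpoints in different components.
B–F (10): add — endpoints in different components.
MST edge set: {B–E, B–C, E–H, E–G, D–G, B–F}.
Of the listed edges, {B–C, E–H} are in the MST → 2.

2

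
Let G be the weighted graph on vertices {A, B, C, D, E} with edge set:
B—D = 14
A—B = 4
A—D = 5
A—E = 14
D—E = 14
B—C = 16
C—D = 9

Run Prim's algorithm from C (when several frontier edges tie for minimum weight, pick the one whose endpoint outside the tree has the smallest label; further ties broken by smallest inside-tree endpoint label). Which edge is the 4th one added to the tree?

A-E

Grow the tree from C using Prim:
Step 1: frontier [C—D 9, B—C 16] → take C—D (9); add D.
Step 2: frontier [B—C 16, A—D 5, B—D 14, D—E 14] → take A—D (5); add A.
Step 3: frontier [A—B 4, A—E 14, B—C 16, B—D 14, D—E 14] → take A—B (4); add B.
Step 4: frontier [A—E 14, D—E 14] → take A—E (14); add E.
The 4th edge added is A—E.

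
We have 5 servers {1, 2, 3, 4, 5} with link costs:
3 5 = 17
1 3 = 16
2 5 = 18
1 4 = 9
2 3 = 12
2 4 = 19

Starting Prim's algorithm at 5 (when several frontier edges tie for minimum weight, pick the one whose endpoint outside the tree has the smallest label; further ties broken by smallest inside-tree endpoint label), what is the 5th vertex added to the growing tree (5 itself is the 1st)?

Prim, starting at 5.
Step 1: cheapest edge leaving the tree is 3 5 (17); add 3.
Step 2: cheapest edge leaving the tree is 2 3 (12); add 2.
Step 3: cheapest edge leaving the tree is 1 3 (16); add 1.
Step 4: cheapest edge leaving the tree is 1 4 (9); add 4.
Vertex order: 5, 3, 2, 1, 4. The 5th vertex is 4.

4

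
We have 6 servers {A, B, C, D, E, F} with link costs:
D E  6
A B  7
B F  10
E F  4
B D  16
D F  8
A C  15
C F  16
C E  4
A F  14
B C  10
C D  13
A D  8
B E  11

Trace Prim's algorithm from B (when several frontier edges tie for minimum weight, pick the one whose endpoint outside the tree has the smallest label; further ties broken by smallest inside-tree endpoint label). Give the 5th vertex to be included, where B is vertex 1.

Prim's algorithm from B:
Step 1: cheapest edge leaving the tree is A B (7); add A.
Step 2: cheapest edge leaving the tree is A D (8); add D.
Step 3: cheapest edge leaving the tree is D E (6); add E.
Step 4: cheapest edge leaving the tree is C E (4); add C.
Step 5: cheapest edge leaving the tree is E F (4); add F.
Vertex order: B, A, D, E, C, F. The 5th vertex is C.

C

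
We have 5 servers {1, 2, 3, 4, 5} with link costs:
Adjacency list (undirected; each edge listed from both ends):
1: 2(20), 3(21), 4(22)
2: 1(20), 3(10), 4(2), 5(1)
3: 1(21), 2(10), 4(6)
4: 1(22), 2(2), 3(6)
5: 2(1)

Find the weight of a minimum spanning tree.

29

Prim, starting at 3.
Step 1: cheapest edge leaving the tree is 3–4 (6); add 4.
Step 2: cheapest edge leaving the tree is 2–4 (2); add 2.
Step 3: cheapest edge leaving the tree is 2–5 (1); add 5.
Step 4: cheapest edge leaving the tree is 1–2 (20); add 1.
MST edges: 3–4, 2–4, 2–5, 1–2; total weight 6+2+1+20 = 29.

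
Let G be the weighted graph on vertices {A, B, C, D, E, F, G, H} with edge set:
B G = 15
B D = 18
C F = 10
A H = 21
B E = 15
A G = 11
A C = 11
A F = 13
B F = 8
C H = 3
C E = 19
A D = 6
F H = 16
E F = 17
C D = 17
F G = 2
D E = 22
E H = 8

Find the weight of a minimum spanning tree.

Kruskal: consider edges lightest-first.
F G (2): add — endpoints in different components.
C H (3): add — endpoints in different components.
A D (6): add — endpoints in different components.
B F (8): add — endpoints in different components.
E H (8): add — endpoints in different components.
C F (10): add — endpoints in different components.
A C (11): add — endpoints in different components.
MST edges: F G, C H, A D, B F, E H, C F, A C; total weight 2+3+6+8+8+10+11 = 48.

48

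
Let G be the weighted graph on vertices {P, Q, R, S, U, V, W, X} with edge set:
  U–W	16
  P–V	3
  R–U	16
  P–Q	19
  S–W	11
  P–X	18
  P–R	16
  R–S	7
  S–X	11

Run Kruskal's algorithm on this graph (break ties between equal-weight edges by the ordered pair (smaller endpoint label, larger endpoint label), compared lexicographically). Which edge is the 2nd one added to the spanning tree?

Kruskal: consider edges lightest-first.
P–V (3): add — endpoints in different components.
R–S (7): add — endpoints in different components.
S–W (11): add — endpoints in different components.
S–X (11): add — endpoints in different components.
P–R (16): add — endpoints in different components.
R–U (16): add — endpoints in different components.
U–W (16): skip — W and U already connected.
P–X (18): skip — X and P already connected.
P–Q (19): add — endpoints in different components.
The 2nd edge added is R–S.

R-S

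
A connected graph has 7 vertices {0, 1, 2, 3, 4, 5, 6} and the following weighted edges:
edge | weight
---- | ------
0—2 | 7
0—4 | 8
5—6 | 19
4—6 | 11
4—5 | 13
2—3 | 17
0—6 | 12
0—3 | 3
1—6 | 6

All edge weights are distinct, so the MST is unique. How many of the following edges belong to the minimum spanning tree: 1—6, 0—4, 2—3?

2

Kruskal: consider edges lightest-first.
0—3 (3): add — endpoints in different components.
1—6 (6): add — endpoints in different components.
0—2 (7): add — endpoints in different components.
0—4 (8): add — endpoints in different components.
4—6 (11): add — endpoints in different components.
0—6 (12): skip — 0 and 6 already connected.
4—5 (13): add — endpoints in different components.
MST edge set: {0—3, 1—6, 0—2, 0—4, 4—6, 4—5}.
Of the listed edges, {1—6, 0—4} are in the MST → 2.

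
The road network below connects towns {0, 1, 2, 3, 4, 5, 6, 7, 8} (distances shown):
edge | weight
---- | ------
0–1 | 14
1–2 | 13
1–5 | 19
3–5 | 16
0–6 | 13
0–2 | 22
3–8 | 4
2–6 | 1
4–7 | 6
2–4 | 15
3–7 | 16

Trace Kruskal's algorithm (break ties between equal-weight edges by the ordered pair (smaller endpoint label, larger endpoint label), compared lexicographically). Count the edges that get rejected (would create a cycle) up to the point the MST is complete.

1

Sort edges by weight, then run Kruskal:
2–6 (1): add — endpoints in different components.
3–8 (4): add — endpoints in different components.
4–7 (6): add — endpoints in different components.
0–6 (13): add — endpoints in different components.
1–2 (13): add — endpoints in different components.
0–1 (14): skip — 0 and 1 already connected.
2–4 (15): add — endpoints in different components.
3–5 (16): add — endpoints in different components.
3–7 (16): add — endpoints in different components.
Edges rejected before the tree was complete: 1.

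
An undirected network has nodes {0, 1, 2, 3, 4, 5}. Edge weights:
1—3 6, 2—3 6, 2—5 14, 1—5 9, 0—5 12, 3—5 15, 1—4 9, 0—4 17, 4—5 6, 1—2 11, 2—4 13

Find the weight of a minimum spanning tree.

39

Sort edges by weight, then run Kruskal:
1—3 (6): add — endpoints in different components.
2—3 (6): add — endpoints in different components.
4—5 (6): add — endpoints in different components.
1—4 (9): add — endpoints in different components.
1—5 (9): skip — 1 and 5 already connected.
1—2 (11): skip — 1 and 2 already connected.
0—5 (12): add — endpoints in different components.
MST edges: 1—3, 2—3, 4—5, 1—4, 0—5; total weight 6+6+6+9+12 = 39.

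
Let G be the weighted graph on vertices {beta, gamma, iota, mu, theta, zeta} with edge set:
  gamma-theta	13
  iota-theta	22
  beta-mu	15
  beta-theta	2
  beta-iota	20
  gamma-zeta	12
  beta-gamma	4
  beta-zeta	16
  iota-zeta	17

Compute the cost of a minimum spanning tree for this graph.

50

Kruskal: consider edges lightest-first.
beta-theta (2): add — endpoints in different components.
beta-gamma (4): add — endpoints in different components.
gamma-zeta (12): add — endpoints in different components.
gamma-theta (13): skip — theta and gamma already connected.
beta-mu (15): add — endpoints in different components.
beta-zeta (16): skip — beta and zeta already connected.
iota-zeta (17): add — endpoints in different components.
MST edges: beta-theta, beta-gamma, gamma-zeta, beta-mu, iota-zeta; total weight 2+4+12+15+17 = 50.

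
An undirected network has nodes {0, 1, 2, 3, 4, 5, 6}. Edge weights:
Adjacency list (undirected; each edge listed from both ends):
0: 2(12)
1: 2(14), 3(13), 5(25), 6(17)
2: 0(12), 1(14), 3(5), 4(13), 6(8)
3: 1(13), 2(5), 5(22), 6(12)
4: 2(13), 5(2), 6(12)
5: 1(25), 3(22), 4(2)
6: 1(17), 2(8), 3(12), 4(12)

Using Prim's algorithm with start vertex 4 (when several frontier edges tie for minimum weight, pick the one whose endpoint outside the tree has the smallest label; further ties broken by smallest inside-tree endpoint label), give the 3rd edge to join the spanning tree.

2-6

Grow the tree from 4 using Prim:
Step 1: cheapest edge leaving the tree is 4–5 (2); add 5.
Step 2: cheapest edge leaving the tree is 4–6 (12); add 6.
Step 3: cheapest edge leaving the tree is 2–6 (8); add 2.
Step 4: cheapest edge leaving the tree is 2–3 (5); add 3.
Step 5: cheapest edge leaving the tree is 0–2 (12); add 0.
Step 6: cheapest edge leaving the tree is 1–3 (13); add 1.
The 3rd edge added is 2–6.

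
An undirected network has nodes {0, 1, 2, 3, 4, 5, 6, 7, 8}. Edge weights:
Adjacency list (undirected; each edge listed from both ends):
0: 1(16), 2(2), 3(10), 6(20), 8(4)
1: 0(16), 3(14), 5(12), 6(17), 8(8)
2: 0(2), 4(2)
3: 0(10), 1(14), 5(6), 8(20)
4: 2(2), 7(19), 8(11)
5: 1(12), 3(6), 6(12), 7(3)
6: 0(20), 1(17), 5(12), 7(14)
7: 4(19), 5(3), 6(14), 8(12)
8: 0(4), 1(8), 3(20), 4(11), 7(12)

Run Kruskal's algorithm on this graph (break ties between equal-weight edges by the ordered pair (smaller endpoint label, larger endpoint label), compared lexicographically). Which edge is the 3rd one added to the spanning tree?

Sort edges by weight, then run Kruskal:
0–2 (2): add — endpoints in different components.
2–4 (2): add — endpoints in different components.
5–7 (3): add — endpoints in different components.
0–8 (4): add — endpoints in different components.
3–5 (6): add — endpoints in different components.
1–8 (8): add — endpoints in different components.
0–3 (10): add — endpoints in different components.
4–8 (11): skip — 4 and 8 already connected.
1–5 (12): skip — 1 and 5 already connected.
5–6 (12): add — endpoints in different components.
The 3rd edge added is 5–7.

5-7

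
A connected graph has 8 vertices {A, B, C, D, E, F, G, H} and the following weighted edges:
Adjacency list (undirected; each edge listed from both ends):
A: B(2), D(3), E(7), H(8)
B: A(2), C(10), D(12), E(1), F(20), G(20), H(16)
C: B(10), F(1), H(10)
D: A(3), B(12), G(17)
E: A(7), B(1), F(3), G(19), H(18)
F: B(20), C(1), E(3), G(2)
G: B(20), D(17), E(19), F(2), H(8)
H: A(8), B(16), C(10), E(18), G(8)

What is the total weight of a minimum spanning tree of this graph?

20

Sort edges by weight, then run Kruskal:
B—E (1): add — endpoints in different components.
C—F (1): add — endpoints in different components.
A—B (2): add — endpoints in different components.
F—G (2): add — endpoints in different components.
A—D (3): add — endpoints in different components.
E—F (3): add — endpoints in different components.
A—E (7): skip — A and E already connected.
A—H (8): add — endpoints in different components.
MST edges: B—E, C—F, A—B, F—G, A—D, E—F, A—H; total weight 1+1+2+2+3+3+8 = 20.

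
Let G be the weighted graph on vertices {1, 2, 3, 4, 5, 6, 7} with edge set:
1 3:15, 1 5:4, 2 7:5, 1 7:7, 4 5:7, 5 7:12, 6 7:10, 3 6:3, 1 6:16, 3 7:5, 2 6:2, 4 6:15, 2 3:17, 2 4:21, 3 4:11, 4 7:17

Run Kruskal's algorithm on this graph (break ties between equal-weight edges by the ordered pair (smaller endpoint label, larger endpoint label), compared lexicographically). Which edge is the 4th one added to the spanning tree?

2-7

Kruskal: consider edges lightest-first.
2 6 (2): add. Components now {1} {2,6} {3} {4} {5} {7}
3 6 (3): add. Components now {1} {2,3,6} {4} {5} {7}
1 5 (4): add. Components now {1,5} {2,3,6} {4} {7}
2 7 (5): add. Components now {1,5} {2,3,6,7} {4}
3 7 (5): skip — 3 and 7 already connected.
1 7 (7): add. Components now {1,2,3,5,6,7} {4}
4 5 (7): add. Components now {1,2,3,4,5,6,7}
The 4th edge added is 2 7.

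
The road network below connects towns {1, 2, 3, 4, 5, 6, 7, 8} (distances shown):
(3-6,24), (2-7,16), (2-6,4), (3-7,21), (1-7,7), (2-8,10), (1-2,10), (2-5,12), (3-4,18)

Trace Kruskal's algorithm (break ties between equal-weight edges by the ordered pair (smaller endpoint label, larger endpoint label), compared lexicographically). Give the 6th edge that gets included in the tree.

Sort edges by weight, then run Kruskal:
2-6 (4): add — endpoints in different components.
1-7 (7): add — endpoints in different components.
1-2 (10): add — endpoints in different components.
2-8 (10): add — endpoints in different components.
2-5 (12): add — endpoints in different components.
2-7 (16): skip — 2 and 7 already connected.
3-4 (18): add — endpoints in different components.
3-7 (21): add — endpoints in different components.
The 6th edge added is 3-4.

3-4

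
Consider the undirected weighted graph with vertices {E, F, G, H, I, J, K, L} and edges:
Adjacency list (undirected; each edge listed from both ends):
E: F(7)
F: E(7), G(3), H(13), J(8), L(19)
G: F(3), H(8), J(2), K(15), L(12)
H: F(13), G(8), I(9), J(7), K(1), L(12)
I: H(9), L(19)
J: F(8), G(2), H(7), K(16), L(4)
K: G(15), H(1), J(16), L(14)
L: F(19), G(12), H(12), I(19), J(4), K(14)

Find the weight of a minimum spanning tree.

Prim's algorithm from F:
Step 1: cheapest edge leaving the tree is F-G (3); add G.
Step 2: cheapest edge leaving the tree is G-J (2); add J.
Step 3: cheapest edge leaving the tree is J-L (4); add L.
Step 4: cheapest edge leaving the tree is E-F (7); add E.
Step 5: cheapest edge leaving the tree is H-J (7); add H.
Step 6: cheapest edge leaving the tree is H-K (1); add K.
Step 7: cheapest edge leaving the tree is H-I (9); add I.
MST edges: F-G, G-J, J-L, E-F, H-J, H-K, H-I; total weight 3+2+4+7+7+1+9 = 33.

33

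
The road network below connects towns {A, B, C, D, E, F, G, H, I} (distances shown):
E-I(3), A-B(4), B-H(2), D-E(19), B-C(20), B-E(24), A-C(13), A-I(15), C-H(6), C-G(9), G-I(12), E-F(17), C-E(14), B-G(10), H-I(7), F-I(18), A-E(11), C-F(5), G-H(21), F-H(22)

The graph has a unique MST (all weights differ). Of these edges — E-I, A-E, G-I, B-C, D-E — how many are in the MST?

Sort edges by weight, then run Kruskal:
B-H (2): add — endpoints in different components.
E-I (3): add — endpoints in different components.
A-B (4): add — endpoints in different components.
C-F (5): add — endpoints in different components.
C-H (6): add — endpoints in different components.
H-I (7): add — endpoints in different components.
C-G (9): add — endpoints in different components.
B-G (10): skip — B and G already connected.
A-E (11): skip — A and E already connected.
G-I (12): skip — G and I already connected.
A-C (13): skip — A and C already connected.
C-E (14): skip — C and E already connected.
A-I (15): skip — A and I already connected.
E-F (17): skip — E and F already connected.
F-I (18): skip — F and I already connected.
D-E (19): add — endpoints in different components.
MST edge set: {B-H, E-I, A-B, C-F, C-H, H-I, C-G, D-E}.
Of the listed edges, {E-I, D-E} are in the MST → 2.

2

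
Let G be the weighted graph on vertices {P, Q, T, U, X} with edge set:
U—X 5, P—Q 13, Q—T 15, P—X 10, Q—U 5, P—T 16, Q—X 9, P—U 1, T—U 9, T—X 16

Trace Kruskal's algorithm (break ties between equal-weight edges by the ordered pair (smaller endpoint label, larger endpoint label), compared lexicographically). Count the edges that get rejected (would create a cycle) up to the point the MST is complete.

Sort edges by weight, then run Kruskal:
P—U (1): add — endpoints in different components.
Q—U (5): add — endpoints in different components.
U—X (5): add — endpoints in different components.
Q—X (9): skip — Q and X already connected.
T—U (9): add — endpoints in different components.
Edges rejected before the tree was complete: 1.

1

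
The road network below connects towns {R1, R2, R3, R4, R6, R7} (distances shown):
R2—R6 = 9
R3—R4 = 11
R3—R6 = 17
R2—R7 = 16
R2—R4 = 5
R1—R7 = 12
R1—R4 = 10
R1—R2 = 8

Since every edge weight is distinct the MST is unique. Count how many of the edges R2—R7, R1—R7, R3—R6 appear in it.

Sort edges by weight, then run Kruskal:
R2—R4 (5): add. Components now {R6} {R2,R4} {R7} {R1} {R3}
R1—R2 (8): add. Components now {R6} {R1,R2,R4} {R7} {R3}
R2—R6 (9): add. Components now {R1,R2,R4,R6} {R7} {R3}
R1—R4 (10): skip — R4 and R1 already connected.
R3—R4 (11): add. Components now {R1,R2,R3,R4,R6} {R7}
R1—R7 (12): add. Components now {R1,R2,R3,R4,R6,R7}
MST edge set: {R2—R4, R1—R2, R2—R6, R3—R4, R1—R7}.
Of the listed edges, {R1—R7} are in the MST → 1.

1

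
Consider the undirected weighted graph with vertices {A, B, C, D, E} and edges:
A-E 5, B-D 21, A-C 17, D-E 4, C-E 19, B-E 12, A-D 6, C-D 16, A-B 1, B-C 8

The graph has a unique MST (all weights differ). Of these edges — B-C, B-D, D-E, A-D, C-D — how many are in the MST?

2

Sort edges by weight, then run Kruskal:
A-B (1): add — endpoints in different components.
D-E (4): add — endpoints in different components.
A-E (5): add — endpoints in different components.
A-D (6): skip — A and D already connected.
B-C (8): add — endpoints in different components.
MST edge set: {A-B, D-E, A-E, B-C}.
Of the listed edges, {B-C, D-E} are in the MST → 2.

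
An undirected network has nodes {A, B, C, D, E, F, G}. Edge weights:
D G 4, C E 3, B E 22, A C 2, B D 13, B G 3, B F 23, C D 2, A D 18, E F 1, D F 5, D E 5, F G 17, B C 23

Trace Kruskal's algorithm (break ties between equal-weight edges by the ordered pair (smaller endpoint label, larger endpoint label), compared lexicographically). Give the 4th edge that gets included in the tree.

Kruskal: consider edges lightest-first.
E F (1): add. Components now {A} {B} {C} {D} {E,F} {G}
A C (2): add. Components now {A,C} {B} {D} {E,F} {G}
C D (2): add. Components now {A,C,D} {B} {E,F} {G}
B G (3): add. Components now {A,C,D} {B,G} {E,F}
C E (3): add. Components now {A,C,D,E,F} {B,G}
D G (4): add. Components now {A,B,C,D,E,F,G}
The 4th edge added is B G.

B-G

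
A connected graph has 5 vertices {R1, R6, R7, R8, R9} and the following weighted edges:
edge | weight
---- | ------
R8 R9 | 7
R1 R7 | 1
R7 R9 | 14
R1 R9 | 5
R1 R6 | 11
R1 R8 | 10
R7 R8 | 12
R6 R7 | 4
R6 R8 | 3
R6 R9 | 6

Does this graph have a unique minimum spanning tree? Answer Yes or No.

Sort edges by weight, then run Kruskal:
R1 R7 (1): add — endpoints in different components.
R6 R8 (3): add — endpoints in different components.
R6 R7 (4): add — endpoints in different components.
R1 R9 (5): add — endpoints in different components.
Every non-tree edge has weight strictly greater than the heaviest edge on the tree path between its endpoints, so the MST is unique.

Yes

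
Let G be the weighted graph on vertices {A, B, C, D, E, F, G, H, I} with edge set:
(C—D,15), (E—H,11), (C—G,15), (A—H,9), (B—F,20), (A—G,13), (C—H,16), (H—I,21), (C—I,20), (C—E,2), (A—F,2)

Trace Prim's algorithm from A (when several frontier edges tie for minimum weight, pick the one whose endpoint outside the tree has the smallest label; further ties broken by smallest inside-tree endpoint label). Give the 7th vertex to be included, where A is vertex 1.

D

Prim, starting at A.
Step 1: cheapest edge leaving the tree is A—F (2); add F.
Step 2: cheapest edge leaving the tree is A—H (9); add H.
Step 3: cheapest edge leaving the tree is E—H (11); add E.
Step 4: cheapest edge leaving the tree is C—E (2); add C.
Step 5: cheapest edge leaving the tree is A—G (13); add G.
Step 6: cheapest edge leaving the tree is C—D (15); add D.
Step 7: cheapest edge leaving the tree is B—F (20); add B.
Step 8: cheapest edge leaving the tree is C—I (20); add I.
Vertex order: A, F, H, E, C, G, D, B, I. The 7th vertex is D.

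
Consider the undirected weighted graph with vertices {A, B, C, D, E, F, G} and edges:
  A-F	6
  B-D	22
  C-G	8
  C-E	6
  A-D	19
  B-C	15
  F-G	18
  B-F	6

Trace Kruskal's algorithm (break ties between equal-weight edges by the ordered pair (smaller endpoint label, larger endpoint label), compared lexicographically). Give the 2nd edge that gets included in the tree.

Kruskal: consider edges lightest-first.
A-F (6): add. Components now {A,F} {B} {C} {D} {E} {G}
B-F (6): add. Components now {A,B,F} {C} {D} {E} {G}
C-E (6): add. Components now {A,B,F} {C,E} {D} {G}
C-G (8): add. Components now {A,B,F} {C,E,G} {D}
B-C (15): add. Components now {A,B,C,E,F,G} {D}
F-G (18): skip — F and G already connected.
A-D (19): add. Components now {A,B,C,D,E,F,G}
The 2nd edge added is B-F.

B-F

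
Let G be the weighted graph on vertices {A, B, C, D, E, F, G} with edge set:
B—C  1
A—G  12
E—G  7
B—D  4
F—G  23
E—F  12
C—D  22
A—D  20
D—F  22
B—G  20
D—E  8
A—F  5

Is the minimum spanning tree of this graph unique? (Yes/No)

Kruskal: consider edges lightest-first.
B—C (1): add. Components now {A} {B,C} {D} {E} {F} {G}
B—D (4): add. Components now {A} {B,C,D} {E} {F} {G}
A—F (5): add. Components now {A,F} {B,C,D} {E} {G}
E—G (7): add. Components now {A,F} {B,C,D} {E,G}
D—E (8): add. Components now {A,F} {B,C,D,E,G}
A—G (12): add. Components now {A,B,C,D,E,F,G}
Non-tree edge E—F has weight 12, equal to the heaviest edge on its tree cycle — swapping gives another MST of the same weight. Not unique.

No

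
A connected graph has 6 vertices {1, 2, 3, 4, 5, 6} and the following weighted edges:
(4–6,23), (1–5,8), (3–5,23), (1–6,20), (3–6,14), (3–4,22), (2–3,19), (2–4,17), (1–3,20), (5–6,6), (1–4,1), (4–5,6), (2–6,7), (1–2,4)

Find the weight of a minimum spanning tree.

31

Prim's algorithm from 6:
Step 1: frontier [5–6 6, 2–6 7, 3–6 14, 1–6 20, 4–6 23] → take 5–6 (6); add 5.
Step 2: frontier [4–5 6, 1–5 8, 3–5 23, 2–6 7, 3–6 14, 1–6 20, 4–6 23] → take 4–5 (6); add 4.
Step 3: frontier [1–4 1, 2–4 17, 3–4 22, 1–5 8, 3–5 23, 2–6 7, 3–6 14, 1–6 20] → take 1–4 (1); add 1.
Step 4: frontier [1–2 4, 1–3 20, 2–4 17, 3–4 22, 3–5 23, 2–6 7, 3–6 14] → take 1–2 (4); add 2.
Step 5: frontier [1–3 20, 2–3 19, 3–4 22, 3–5 23, 3–6 14] → take 3–6 (14); add 3.
MST edges: 5–6, 4–5, 1–4, 1–2, 3–6; total weight 6+6+1+4+14 = 31.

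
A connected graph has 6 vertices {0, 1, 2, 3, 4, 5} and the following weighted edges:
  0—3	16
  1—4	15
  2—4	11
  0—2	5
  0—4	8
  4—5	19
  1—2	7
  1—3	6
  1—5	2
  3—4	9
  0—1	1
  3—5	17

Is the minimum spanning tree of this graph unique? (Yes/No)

Yes

Kruskal's algorithm — process edges by increasing weight (ties by edge label):
0—1 (1): add. Components now {0,1} {2} {3} {4} {5}
1—5 (2): add. Components now {0,1,5} {2} {3} {4}
0—2 (5): add. Components now {0,1,2,5} {3} {4}
1—3 (6): add. Components now {0,1,2,3,5} {4}
1—2 (7): skip — 1 and 2 already connected.
0—4 (8): add. Components now {0,1,2,3,4,5}
Every non-tree edge has weight strictly greater than the heaviest edge on the tree path between its endpoints, so the MST is unique.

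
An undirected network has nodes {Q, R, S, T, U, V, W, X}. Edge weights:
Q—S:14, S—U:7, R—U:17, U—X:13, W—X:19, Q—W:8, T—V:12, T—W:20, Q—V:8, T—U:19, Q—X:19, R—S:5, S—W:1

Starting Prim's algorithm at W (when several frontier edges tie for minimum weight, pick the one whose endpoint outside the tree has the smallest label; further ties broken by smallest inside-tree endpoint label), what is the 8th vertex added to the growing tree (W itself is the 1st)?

Grow the tree from W using Prim:
Step 1: cheapest edge leaving the tree is S—W (1); add S.
Step 2: cheapest edge leaving the tree is R—S (5); add R.
Step 3: cheapest edge leaving the tree is S—U (7); add U.
Step 4: cheapest edge leaving the tree is Q—W (8); add Q.
Step 5: cheapest edge leaving the tree is Q—V (8); add V.
Step 6: cheapest edge leaving the tree is T—V (12); add T.
Step 7: cheapest edge leaving the tree is U—X (13); add X.
Vertex order: W, S, R, U, Q, V, T, X. The 8th vertex is X.

X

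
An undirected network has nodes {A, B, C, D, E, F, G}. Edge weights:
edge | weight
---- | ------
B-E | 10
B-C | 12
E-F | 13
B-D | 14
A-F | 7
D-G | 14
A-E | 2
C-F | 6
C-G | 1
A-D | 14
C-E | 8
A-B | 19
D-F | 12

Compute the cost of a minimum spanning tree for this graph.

Prim's algorithm from D:
Step 1: frontier [D-F 12, A-D 14, B-D 14, D-G 14] → take D-F (12); add F.
Step 2: frontier [A-D 14, B-D 14, D-G 14, C-F 6, A-F 7, E-F 13] → take C-F (6); add C.
Step 3: frontier [C-G 1, C-E 8, B-C 12, A-D 14, B-D 14, D-G 14, A-F 7, E-F 13] → take C-G (1); add G.
Step 4: frontier [C-E 8, B-C 12, A-D 14, B-D 14, A-F 7, E-F 13] → take A-F (7); add A.
Step 5: frontier [A-E 2, A-B 19, C-E 8, B-C 12, B-D 14, E-F 13] → take A-E (2); add E.
Step 6: frontier [A-B 19, B-C 12, B-D 14, B-E 10] → take B-E (10); add B.
MST edges: D-F, C-F, C-G, A-F, A-E, B-E; total weight 12+6+1+7+2+10 = 38.

38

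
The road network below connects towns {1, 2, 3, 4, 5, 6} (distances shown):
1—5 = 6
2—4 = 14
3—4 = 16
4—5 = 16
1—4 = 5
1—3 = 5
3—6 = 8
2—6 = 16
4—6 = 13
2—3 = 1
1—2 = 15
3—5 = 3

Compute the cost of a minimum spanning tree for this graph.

Kruskal: consider edges lightest-first.
2—3 (1): add — endpoints in different components.
3—5 (3): add — endpoints in different components.
1—3 (5): add — endpoints in different components.
1—4 (5): add — endpoints in different components.
1—5 (6): skip — 1 and 5 already connected.
3—6 (8): add — endpoints in different components.
MST edges: 2—3, 3—5, 1—3, 1—4, 3—6; total weight 1+3+5+5+8 = 22.

22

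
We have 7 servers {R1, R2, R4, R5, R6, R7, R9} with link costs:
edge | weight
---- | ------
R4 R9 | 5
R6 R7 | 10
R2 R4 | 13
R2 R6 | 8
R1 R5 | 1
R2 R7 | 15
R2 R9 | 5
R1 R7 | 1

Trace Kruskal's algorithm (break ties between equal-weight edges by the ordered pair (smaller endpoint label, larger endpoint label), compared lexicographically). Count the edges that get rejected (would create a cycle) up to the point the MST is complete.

Kruskal's algorithm — process edges by increasing weight (ties by edge label):
R1 R5 (1): add. Components now {R1,R5} {R6} {R4} {R7} {R9} {R2}
R1 R7 (1): add. Components now {R1,R5,R7} {R6} {R4} {R9} {R2}
R2 R9 (5): add. Components now {R1,R5,R7} {R6} {R4} {R2,R9}
R4 R9 (5): add. Components now {R1,R5,R7} {R6} {R2,R4,R9}
R2 R6 (8): add. Components now {R1,R5,R7} {R2,R4,R6,R9}
R6 R7 (10): add. Components now {R1,R2,R4,R5,R6,R7,R9}
Edges rejected before the tree was complete: 0.

0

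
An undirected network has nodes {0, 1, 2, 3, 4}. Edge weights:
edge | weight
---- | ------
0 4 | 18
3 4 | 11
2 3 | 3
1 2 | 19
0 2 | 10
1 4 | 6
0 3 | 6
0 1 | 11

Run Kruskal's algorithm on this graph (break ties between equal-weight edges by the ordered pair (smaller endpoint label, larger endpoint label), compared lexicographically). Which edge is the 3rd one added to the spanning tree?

Kruskal: consider edges lightest-first.
2 3 (3): add — endpoints in different components.
0 3 (6): add — endpoints in different components.
1 4 (6): add — endpoints in different components.
0 2 (10): skip — 0 and 2 already connected.
0 1 (11): add — endpoints in different components.
The 3rd edge added is 1 4.

1-4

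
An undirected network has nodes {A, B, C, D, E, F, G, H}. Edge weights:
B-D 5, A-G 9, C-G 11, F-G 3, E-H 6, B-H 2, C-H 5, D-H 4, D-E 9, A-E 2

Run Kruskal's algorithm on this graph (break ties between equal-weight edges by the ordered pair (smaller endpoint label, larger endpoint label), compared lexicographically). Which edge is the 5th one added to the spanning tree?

Kruskal: consider edges lightest-first.
A-E (2): add — endpoints in different components.
B-H (2): add — endpoints in different components.
F-G (3): add — endpoints in different components.
D-H (4): add — endpoints in different components.
B-D (5): skip — B and D already connected.
C-H (5): add — endpoints in different components.
E-H (6): add — endpoints in different components.
A-G (9): add — endpoints in different components.
The 5th edge added is C-H.

C-H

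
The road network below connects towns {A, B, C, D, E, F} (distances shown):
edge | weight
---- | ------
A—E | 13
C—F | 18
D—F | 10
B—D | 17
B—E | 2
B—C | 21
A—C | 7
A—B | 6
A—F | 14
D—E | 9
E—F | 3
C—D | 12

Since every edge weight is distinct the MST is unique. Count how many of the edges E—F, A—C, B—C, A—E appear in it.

2

Sort edges by weight, then run Kruskal:
B—E (2): add — endpoints in different components.
E—F (3): add — endpoints in different components.
A—B (6): add — endpoints in different components.
A—C (7): add — endpoints in different components.
D—E (9): add — endpoints in different components.
MST edge set: {B—E, E—F, A—B, A—C, D—E}.
Of the listed edges, {E—F, A—C} are in the MST → 2.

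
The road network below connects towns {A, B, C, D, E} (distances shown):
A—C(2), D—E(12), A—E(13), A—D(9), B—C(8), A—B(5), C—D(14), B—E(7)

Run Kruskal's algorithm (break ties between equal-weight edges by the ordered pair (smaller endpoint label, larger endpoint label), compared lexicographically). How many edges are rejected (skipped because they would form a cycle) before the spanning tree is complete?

Kruskal's algorithm — process edges by increasing weight (ties by edge label):
A—C (2): add — endpoints in different components.
A—B (5): add — endpoints in different components.
B—E (7): add — endpoints in different components.
B—C (8): skip — B and C already connected.
A—D (9): add — endpoints in different components.
Edges rejected before the tree was complete: 1.

1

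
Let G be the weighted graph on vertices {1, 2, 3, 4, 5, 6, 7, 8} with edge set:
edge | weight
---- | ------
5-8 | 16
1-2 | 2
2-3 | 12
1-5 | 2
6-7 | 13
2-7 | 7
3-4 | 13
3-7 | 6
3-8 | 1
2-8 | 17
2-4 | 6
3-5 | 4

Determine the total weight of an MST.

Prim's algorithm from 1:
Step 1: cheapest edge leaving the tree is 1-2 (2); add 2.
Step 2: cheapest edge leaving the tree is 1-5 (2); add 5.
Step 3: cheapest edge leaving the tree is 3-5 (4); add 3.
Step 4: cheapest edge leaving the tree is 3-8 (1); add 8.
Step 5: cheapest edge leaving the tree is 2-4 (6); add 4.
Step 6: cheapest edge leaving the tree is 3-7 (6); add 7.
Step 7: cheapest edge leaving the tree is 6-7 (13); add 6.
MST edges: 1-2, 1-5, 3-5, 3-8, 2-4, 3-7, 6-7; total weight 2+2+4+1+6+6+13 = 34.

34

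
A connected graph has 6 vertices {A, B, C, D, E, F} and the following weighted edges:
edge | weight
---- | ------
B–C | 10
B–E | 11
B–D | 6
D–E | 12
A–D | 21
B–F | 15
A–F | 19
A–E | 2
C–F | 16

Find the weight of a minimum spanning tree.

Prim's algorithm from E:
Step 1: cheapest edge leaving the tree is A–E (2); add A.
Step 2: cheapest edge leaving the tree is B–E (11); add B.
Step 3: cheapest edge leaving the tree is B–D (6); add D.
Step 4: cheapest edge leaving the tree is B–C (10); add C.
Step 5: cheapest edge leaving the tree is B–F (15); add F.
MST edges: A–E, B–E, B–D, B–C, B–F; total weight 2+11+6+10+15 = 44.

44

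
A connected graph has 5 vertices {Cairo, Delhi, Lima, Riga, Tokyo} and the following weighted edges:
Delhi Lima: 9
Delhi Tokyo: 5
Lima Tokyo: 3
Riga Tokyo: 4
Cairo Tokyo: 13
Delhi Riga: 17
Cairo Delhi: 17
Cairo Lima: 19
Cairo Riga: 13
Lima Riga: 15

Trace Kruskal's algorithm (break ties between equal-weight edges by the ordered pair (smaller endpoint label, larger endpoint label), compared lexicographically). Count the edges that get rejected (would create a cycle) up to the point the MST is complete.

1

Kruskal: consider edges lightest-first.
Lima Tokyo (3): add — endpoints in different components.
Riga Tokyo (4): add — endpoints in different components.
Delhi Tokyo (5): add — endpoints in different components.
Delhi Lima (9): skip — Lima and Delhi already connected.
Cairo Riga (13): add — endpoints in different components.
Edges rejected before the tree was complete: 1.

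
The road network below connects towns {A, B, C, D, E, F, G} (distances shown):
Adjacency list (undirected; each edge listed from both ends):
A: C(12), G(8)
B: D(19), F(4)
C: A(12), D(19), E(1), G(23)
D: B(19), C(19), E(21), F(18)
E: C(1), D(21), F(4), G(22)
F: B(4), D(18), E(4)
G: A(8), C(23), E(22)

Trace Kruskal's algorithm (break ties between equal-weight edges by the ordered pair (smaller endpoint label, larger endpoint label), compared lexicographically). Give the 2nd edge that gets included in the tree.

Kruskal: consider edges lightest-first.
C E (1): add — endpoints in different components.
B F (4): add — endpoints in different components.
E F (4): add — endpoints in different components.
A G (8): add — endpoints in different components.
A C (12): add — endpoints in different components.
D F (18): add — endpoints in different components.
The 2nd edge added is B F.

B-F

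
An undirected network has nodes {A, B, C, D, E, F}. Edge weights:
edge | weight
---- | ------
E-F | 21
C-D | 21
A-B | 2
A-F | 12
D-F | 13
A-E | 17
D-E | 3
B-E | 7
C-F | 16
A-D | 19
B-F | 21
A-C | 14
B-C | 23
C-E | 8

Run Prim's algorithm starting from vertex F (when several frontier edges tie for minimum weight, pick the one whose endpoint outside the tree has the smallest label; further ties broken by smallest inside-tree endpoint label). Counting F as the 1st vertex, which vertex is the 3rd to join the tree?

Prim, starting at F.
Step 1: frontier [A-F 12, D-F 13, C-F 16, B-F 21, E-F 21] → take A-F (12); add A.
Step 2: frontier [A-B 2, A-C 14, A-E 17, A-D 19, D-F 13, C-F 16, B-F 21, E-F 21] → take A-B (2); add B.
Step 3: frontier [A-C 14, A-E 17, A-D 19, B-E 7, B-C 23, D-F 13, C-F 16, E-F 21] → take B-E (7); add E.
Step 4: frontier [A-C 14, A-D 19, B-C 23, D-E 3, C-E 8, D-F 13, C-F 16] → take D-E (3); add D.
Step 5: frontier [A-C 14, B-C 23, C-D 21, C-E 8, C-F 16] → take C-E (8); add C.
Vertex order: F, A, B, E, D, C. The 3rd vertex is B.

B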